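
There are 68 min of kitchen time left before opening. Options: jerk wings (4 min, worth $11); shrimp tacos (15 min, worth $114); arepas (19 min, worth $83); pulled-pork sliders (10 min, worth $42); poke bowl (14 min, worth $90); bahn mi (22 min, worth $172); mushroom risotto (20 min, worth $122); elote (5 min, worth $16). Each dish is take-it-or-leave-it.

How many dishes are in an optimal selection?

4

Optimal total is 450.
For example shrimp tacos + pulled-pork sliders + bahn mi + mushroom risotto achieves it, using 67 min.
Every optimal selection uses 4 dishes.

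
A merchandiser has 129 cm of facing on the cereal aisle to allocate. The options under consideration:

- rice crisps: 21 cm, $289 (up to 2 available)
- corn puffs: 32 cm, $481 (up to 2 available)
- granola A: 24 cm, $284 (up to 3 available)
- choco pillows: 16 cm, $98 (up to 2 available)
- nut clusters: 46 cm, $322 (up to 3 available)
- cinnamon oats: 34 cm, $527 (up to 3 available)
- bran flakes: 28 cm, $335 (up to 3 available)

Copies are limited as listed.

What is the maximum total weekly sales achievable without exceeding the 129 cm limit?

1870

By weekly sales per cm: cinnamon oats 15.50, corn puffs 15.03, rice crisps 13.76 lead.
Corn puffs + 2×cinnamon oats + bran flakes uses 128 of the 129 cm and totals 1870.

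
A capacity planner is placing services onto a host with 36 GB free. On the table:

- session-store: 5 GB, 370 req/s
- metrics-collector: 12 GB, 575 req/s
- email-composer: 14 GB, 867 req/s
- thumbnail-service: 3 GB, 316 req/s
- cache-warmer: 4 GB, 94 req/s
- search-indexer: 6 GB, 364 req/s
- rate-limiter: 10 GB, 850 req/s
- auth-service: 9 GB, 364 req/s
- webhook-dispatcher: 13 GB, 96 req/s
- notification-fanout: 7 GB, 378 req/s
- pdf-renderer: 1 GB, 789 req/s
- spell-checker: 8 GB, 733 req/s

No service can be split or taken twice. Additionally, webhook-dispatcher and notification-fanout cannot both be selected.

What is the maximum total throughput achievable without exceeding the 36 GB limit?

3555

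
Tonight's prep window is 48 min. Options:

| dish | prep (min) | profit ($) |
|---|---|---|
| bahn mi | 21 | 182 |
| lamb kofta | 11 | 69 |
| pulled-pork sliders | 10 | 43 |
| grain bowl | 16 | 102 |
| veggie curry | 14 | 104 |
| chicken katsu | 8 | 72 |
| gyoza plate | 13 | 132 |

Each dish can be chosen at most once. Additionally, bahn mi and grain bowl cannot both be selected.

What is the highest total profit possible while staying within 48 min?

418

The ratio heuristic lands on bahn mi + chicken katsu + gyoza plate (386) but leaves 6 min idle.
The 8 min tied up in chicken katsu is better spent on veggie curry — total rises to 418 (48 min).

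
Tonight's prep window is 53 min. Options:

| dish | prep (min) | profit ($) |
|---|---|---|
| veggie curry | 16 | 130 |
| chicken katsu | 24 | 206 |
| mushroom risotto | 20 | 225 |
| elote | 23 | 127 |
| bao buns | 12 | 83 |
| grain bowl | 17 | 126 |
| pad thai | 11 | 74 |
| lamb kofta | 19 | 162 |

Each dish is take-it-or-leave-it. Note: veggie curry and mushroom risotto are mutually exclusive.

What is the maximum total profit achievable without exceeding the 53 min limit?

470

Greedy by ratio would take chicken katsu + mushroom risotto: 44 min used, total 431.
Replace chicken katsu with bao buns + lamb kofta: the trade gains 39 net, giving 470 at 51 min.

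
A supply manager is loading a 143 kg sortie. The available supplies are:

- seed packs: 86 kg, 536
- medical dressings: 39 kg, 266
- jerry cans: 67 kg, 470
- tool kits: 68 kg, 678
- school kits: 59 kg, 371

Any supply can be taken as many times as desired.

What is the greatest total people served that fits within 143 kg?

1356

The ratio ordering already packs tightly: 2×tool kits, 136 kg, 1356.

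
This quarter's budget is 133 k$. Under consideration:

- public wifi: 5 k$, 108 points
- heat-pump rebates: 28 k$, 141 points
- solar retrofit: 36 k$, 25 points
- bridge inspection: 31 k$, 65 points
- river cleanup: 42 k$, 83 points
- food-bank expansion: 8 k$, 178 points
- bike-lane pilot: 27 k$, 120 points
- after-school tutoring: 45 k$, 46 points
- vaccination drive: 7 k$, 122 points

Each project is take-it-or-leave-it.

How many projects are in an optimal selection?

6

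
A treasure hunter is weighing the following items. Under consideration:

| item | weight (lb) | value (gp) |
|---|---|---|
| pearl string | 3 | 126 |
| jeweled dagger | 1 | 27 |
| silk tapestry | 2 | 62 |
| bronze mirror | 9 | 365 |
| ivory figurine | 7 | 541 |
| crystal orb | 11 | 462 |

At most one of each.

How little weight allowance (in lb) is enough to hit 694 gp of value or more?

11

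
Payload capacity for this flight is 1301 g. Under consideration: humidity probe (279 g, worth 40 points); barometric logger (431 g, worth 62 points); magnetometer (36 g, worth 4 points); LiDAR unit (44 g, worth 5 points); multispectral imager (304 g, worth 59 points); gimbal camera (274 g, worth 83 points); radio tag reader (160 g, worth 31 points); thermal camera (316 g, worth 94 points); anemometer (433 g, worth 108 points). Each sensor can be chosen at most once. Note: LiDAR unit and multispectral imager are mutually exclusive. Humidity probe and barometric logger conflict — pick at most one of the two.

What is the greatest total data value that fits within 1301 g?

Taking magnetometer + LiDAR unit + gimbal camera + radio tag reader + thermal camera + anemometer: 1263 g used, 325 in data value.

325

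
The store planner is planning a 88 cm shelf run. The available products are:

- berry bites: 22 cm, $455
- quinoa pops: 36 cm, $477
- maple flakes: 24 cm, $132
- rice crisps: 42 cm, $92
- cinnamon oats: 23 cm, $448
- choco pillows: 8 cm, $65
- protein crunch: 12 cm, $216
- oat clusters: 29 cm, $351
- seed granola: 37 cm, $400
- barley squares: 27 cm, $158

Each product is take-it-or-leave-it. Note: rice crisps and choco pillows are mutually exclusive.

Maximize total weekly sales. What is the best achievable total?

Best packing: berry bites + cinnamon oats + protein crunch + oat clusters — 86 cm, 1470 total.
The closest alternative, berry bites + quinoa pops + cinnamon oats, reaches only 1380.

1470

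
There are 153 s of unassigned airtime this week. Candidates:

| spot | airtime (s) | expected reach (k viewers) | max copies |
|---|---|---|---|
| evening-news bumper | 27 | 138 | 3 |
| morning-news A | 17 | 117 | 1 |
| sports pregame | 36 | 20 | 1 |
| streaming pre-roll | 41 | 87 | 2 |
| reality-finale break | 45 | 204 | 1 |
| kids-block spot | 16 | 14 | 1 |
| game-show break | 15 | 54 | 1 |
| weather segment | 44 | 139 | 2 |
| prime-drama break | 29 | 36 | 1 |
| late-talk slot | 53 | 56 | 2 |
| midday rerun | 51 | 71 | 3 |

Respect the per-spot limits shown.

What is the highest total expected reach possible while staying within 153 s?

735

Best packing: 3×evening-news bumper + morning-news A + reality-finale break — 143 s, 735 total.
That's the maximum — no swap from here does better than 735.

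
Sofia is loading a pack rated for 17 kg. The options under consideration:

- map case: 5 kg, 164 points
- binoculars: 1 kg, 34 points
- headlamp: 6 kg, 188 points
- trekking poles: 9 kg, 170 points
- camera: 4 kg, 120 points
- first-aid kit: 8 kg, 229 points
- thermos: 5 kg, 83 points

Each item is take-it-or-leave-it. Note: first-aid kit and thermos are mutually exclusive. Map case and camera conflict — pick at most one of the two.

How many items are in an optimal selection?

4

The maximum utility within 17 kg is 469.
map case + binoculars + headlamp + thermos hits 469 at 17 kg.
Any selection reaching 469 contains exactly 4 items.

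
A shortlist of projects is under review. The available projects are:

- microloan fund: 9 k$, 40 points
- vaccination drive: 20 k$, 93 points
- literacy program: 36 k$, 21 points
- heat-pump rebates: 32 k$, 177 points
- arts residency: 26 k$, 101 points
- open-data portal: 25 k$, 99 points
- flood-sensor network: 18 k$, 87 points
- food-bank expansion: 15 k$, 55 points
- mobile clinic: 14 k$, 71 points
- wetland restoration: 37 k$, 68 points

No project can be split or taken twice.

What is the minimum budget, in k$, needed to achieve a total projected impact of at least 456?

Need the lightest bundle worth ≥ 456.
Taking microloan fund + vaccination drive + heat-pump rebates + flood-sensor network + mobile clinic gives 468 (≥ 456) for 93 k$.
Below 93 k$ the best achievable stays under 456.

93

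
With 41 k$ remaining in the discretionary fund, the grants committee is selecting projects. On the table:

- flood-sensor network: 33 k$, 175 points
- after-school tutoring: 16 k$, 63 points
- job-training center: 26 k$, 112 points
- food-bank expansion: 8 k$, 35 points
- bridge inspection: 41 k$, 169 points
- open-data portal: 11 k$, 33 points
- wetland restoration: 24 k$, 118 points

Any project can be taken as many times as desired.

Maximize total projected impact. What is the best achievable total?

210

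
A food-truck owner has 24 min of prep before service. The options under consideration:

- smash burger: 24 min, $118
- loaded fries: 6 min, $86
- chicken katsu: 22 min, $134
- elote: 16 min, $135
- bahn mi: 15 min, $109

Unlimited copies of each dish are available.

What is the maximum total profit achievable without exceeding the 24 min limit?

344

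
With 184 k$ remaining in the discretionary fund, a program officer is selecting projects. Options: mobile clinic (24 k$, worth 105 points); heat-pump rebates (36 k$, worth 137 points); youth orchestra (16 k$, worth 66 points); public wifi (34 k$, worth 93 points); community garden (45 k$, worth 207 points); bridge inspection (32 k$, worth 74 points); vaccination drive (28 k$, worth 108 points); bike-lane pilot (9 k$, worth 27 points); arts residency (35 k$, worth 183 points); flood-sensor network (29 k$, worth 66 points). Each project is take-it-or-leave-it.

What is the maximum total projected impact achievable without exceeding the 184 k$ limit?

806

Best packing: mobile clinic + heat-pump rebates + youth orchestra + community garden + vaccination drive + arts residency — 184 k$, 806 total.
Nothing else within 184 k$ beats 806.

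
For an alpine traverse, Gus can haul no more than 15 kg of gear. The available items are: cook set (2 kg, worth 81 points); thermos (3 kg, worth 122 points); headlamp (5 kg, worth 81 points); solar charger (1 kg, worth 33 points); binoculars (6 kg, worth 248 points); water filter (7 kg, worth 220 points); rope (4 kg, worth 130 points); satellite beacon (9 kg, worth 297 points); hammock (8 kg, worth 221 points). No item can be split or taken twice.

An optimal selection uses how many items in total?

4

Best achievable utility is 581.
One optimal bundle: cook set + thermos + binoculars + rope (15 kg).
Every optimal selection uses 4 items.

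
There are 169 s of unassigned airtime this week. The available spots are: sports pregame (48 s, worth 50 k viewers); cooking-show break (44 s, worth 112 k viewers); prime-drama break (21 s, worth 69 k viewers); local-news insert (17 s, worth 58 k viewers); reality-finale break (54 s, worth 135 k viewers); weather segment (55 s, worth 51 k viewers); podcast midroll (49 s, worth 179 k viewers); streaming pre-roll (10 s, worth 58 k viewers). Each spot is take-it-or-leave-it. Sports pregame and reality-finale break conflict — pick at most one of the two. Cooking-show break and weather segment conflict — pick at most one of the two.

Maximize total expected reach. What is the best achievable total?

Taking the top-ratio spots first gives cooking-show break + prime-drama break + local-news insert + podcast midroll + streaming pre-roll for 476 (141 s).
Replace cooking-show break with reality-finale break: the trade gains 23 net, giving 499 at 151 s.
Nothing else feasible within 169 s beats 499.

499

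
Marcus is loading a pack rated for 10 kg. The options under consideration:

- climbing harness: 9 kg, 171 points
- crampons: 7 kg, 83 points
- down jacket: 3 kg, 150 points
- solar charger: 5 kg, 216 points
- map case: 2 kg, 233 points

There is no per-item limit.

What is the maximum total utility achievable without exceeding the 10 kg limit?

1165

By utility per kg: map case 116.50, down jacket 50.00, solar charger 43.20 lead.
Best packing: 5×map case — 10 kg, 1165 total.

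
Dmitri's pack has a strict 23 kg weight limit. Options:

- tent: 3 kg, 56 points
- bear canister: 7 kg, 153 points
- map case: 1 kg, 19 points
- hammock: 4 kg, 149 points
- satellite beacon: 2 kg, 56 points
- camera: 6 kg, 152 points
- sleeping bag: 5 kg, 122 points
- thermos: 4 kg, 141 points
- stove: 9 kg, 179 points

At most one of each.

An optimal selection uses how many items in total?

The maximum utility within 23 kg is 651.
bear canister + hammock + satellite beacon + camera + thermos hits 651 at 23 kg.
Any selection reaching 651 contains exactly 5 items.

5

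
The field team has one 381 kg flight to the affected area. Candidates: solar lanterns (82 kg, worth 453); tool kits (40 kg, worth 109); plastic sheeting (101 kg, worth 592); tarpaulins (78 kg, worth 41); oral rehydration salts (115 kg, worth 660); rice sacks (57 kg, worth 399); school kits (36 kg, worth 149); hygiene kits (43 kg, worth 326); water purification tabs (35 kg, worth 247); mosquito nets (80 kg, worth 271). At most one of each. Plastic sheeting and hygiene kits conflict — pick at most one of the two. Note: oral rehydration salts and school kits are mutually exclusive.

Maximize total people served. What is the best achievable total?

Best packing: solar lanterns + tool kits + oral rehydration salts + rice sacks + hygiene kits + water purification tabs — 372 kg, 2194 total.

2194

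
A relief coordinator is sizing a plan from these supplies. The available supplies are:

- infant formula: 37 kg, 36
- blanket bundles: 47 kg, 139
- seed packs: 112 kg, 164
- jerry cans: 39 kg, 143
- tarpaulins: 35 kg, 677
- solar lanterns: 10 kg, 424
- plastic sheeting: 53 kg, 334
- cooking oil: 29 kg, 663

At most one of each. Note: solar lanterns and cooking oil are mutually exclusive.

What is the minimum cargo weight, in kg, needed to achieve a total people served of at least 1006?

45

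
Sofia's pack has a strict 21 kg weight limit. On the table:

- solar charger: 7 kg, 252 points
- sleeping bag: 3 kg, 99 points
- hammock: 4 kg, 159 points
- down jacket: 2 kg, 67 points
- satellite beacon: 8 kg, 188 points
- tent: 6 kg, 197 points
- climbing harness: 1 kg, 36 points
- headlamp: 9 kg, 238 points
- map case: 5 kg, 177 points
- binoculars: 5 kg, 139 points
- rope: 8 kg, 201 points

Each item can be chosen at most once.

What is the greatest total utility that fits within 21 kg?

The ratio heuristic lands on solar charger + hammock + down jacket + climbing harness + map case (691) but leaves 2 kg idle.
Dropping climbing harness frees 1 kg; slotting in sleeping bag (3 kg) lifts the total to 754 at 21 kg.

754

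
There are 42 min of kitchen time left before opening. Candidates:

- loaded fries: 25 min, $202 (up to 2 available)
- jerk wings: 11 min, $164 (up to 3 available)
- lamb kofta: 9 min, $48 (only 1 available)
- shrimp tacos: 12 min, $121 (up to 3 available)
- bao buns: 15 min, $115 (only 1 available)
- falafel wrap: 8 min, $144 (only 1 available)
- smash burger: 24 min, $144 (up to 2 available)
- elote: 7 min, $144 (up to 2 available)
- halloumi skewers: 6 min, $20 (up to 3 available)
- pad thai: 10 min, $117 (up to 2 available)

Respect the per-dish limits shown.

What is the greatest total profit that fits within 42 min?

A density-first pass picks jerk wings + lamb kofta + falafel wrap + 2×elote — 644 at 42 min.
Dropping jerk wings and lamb kofta frees 20 min; slotting in 2×pad thai (20 min) lifts the total to 666 at 42 min.
No other feasible combination exceeds 666.

666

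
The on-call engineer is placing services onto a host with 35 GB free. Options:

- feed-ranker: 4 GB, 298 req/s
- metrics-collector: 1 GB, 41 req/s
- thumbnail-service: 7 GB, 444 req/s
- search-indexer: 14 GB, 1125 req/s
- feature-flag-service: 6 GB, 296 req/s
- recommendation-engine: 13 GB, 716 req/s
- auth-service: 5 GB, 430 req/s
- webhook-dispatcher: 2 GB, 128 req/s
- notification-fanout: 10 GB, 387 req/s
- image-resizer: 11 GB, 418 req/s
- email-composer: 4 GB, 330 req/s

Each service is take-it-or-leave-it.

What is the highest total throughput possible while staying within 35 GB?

2668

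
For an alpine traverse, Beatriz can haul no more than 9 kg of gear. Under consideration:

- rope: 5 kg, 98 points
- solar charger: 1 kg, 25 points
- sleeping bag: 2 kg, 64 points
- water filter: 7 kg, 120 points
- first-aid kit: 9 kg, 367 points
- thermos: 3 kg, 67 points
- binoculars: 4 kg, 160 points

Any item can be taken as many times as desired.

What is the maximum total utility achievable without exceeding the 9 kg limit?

Best packing: first-aid kit — 9 kg, 367 total.
Nothing else within 9 kg beats 367.

367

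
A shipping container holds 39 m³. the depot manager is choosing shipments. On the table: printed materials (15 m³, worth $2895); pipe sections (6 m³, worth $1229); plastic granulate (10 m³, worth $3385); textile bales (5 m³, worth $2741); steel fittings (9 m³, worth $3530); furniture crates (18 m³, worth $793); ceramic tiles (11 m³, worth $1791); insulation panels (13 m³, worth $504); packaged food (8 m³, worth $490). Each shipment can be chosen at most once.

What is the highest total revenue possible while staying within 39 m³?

12551

By revenue per m³: textile bales 548.20, steel fittings 392.22, plastic granulate 338.50 lead.
A density-first pass picks pipe sections + plastic granulate + textile bales + steel fittings + packaged food — 11375 at 38 m³.
Replace pipe sections and packaged food with printed materials: the trade gains 1176 net, giving 12551 at 39 m³.
Next best is plastic granulate + textile bales + steel fittings + ceramic tiles at 11447 (35 m³) — short by 1104.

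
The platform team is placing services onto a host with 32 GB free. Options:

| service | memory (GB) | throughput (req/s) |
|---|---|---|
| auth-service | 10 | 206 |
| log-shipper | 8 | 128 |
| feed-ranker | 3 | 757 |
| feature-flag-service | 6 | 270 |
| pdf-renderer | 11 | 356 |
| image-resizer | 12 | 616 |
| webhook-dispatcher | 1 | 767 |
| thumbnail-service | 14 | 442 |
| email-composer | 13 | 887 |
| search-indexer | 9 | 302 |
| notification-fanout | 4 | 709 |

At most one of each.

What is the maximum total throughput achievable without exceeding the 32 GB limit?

3476

Filling by ratio: feed-ranker + feature-flag-service + webhook-dispatcher + email-composer + notification-fanout for 3390, with 5 GB left unused.
Replace feature-flag-service with pdf-renderer: the trade gains 86 net, giving 3476 at 32 GB.
Nothing else within 32 GB beats 3476.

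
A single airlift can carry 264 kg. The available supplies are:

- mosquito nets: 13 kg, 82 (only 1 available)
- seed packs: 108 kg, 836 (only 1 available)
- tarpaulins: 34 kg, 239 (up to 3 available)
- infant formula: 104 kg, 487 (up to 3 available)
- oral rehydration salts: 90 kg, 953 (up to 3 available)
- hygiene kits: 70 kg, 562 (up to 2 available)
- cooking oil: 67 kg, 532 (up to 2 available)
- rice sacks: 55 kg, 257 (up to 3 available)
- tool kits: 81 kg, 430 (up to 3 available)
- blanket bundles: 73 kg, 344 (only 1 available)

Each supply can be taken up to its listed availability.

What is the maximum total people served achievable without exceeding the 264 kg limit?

Ranking by ratio (people served/kg): oral rehydration salts 10.59, hygiene kits 8.03, cooking oil 7.94, seed packs 7.74.
The ratio ordering already packs tightly: mosquito nets + 2×oral rehydration salts + hygiene kits, 263 kg, 2550.
The spare 1 kg is too small for any remaining supply, and no exchange beats 2550.

2550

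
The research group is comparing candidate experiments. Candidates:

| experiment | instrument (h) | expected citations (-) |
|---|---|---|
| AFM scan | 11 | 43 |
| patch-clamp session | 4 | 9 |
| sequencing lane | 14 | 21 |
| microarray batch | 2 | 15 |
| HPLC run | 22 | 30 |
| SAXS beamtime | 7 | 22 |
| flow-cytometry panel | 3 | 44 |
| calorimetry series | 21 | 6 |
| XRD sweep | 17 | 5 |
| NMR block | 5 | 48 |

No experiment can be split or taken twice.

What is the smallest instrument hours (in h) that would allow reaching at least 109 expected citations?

Need the lightest bundle worth ≥ 109.
patch-clamp session + microarray batch + flow-cytometry panel + NMR block: 116 expected citations at 14 h.
No combination under 14 h hits 109.

14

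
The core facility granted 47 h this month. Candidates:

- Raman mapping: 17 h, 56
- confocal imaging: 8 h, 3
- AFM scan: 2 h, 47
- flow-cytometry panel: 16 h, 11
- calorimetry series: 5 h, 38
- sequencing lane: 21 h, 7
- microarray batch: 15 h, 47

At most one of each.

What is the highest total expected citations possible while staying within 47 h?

Ranking by ratio (expected citations/h): AFM scan 23.50, calorimetry series 7.60, Raman mapping 3.29.
Best packing: Raman mapping + confocal imaging + AFM scan + calorimetry series + microarray batch — 47 h, 191 total.
The closest alternative, Raman mapping + AFM scan + calorimetry series + microarray batch, reaches only 188.

191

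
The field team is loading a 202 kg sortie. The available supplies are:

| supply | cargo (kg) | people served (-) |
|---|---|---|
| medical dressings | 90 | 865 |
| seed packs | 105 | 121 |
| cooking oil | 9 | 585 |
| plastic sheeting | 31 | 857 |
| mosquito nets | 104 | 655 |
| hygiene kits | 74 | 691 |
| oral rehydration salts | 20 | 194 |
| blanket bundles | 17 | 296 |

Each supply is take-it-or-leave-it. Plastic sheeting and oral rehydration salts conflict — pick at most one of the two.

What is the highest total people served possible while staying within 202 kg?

2603

Density check — cooking oil 65.00, plastic sheeting 27.65, blanket bundles 17.41, oral rehydration salts 9.70 are the best per kg.
Medical dressings + cooking oil + plastic sheeting + blanket bundles uses 147 of the 202 kg and totals 2603.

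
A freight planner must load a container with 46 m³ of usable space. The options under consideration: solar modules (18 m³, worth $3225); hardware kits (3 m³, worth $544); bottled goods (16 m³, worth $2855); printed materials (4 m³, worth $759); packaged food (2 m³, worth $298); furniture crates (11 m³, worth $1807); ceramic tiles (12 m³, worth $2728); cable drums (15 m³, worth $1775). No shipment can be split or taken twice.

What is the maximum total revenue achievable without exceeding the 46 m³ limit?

Ranking by ratio (revenue/m³): ceramic tiles 227.33, printed materials 189.75, hardware kits 181.33, solar modules 179.17.
The ratio heuristic lands on solar modules + hardware kits + printed materials + packaged food + ceramic tiles (7554) but leaves 7 m³ idle.
The 9 m³ tied up in hardware kits and printed materials and packaged food is better spent on bottled goods — total rises to 8808 (46 m³).
That's the maximum — no swap from here does better than 8808.

8808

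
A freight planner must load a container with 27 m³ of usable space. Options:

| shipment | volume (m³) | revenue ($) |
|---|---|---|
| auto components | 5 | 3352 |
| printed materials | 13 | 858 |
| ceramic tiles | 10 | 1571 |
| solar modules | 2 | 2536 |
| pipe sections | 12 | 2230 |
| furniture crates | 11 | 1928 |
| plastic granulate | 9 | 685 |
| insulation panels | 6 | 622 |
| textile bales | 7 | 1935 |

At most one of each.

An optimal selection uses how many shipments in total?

4

Optimal total is 10053.
auto components + solar modules + pipe sections + textile bales hits 10053 at 26 m³.
Every optimal selection uses 4 shipments.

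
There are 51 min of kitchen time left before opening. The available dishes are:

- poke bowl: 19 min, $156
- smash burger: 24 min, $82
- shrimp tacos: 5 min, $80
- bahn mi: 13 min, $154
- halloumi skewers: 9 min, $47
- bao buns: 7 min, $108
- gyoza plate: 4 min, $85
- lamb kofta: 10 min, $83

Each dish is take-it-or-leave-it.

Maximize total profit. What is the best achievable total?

Greedy by ratio would take shrimp tacos + bahn mi + halloumi skewers + bao buns + gyoza plate + lamb kofta: 48 min used, total 557.
Dropping halloumi skewers and lamb kofta frees 19 min; slotting in poke bowl (19 min) lifts the total to 583 at 48 min.
Nothing else within 51 min beats 583.

583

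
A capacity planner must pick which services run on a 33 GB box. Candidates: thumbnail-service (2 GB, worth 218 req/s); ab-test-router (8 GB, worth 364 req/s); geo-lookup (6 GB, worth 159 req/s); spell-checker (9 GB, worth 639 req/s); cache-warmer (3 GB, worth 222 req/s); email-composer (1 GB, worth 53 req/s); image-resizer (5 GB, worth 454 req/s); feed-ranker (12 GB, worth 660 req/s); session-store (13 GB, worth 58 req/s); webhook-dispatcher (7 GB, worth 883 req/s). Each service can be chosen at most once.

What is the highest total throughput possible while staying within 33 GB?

2636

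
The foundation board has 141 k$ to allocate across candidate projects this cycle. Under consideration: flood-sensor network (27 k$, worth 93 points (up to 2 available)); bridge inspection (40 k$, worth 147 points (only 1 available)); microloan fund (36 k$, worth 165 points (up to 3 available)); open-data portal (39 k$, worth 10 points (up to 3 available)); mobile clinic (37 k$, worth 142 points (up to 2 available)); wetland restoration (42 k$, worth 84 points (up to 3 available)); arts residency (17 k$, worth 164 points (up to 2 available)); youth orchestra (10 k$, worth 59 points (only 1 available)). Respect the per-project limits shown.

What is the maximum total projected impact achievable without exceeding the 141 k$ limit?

751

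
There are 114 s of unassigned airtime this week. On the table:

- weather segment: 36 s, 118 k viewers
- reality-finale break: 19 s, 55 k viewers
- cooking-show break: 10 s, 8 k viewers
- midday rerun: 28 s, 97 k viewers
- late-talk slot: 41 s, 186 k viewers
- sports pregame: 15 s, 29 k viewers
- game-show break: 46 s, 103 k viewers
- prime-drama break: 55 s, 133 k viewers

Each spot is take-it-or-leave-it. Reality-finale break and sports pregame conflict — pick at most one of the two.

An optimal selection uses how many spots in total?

Best achievable expected reach is 401.
One optimal bundle: weather segment + midday rerun + late-talk slot (105 s).
Every optimal selection uses 3 spots.

3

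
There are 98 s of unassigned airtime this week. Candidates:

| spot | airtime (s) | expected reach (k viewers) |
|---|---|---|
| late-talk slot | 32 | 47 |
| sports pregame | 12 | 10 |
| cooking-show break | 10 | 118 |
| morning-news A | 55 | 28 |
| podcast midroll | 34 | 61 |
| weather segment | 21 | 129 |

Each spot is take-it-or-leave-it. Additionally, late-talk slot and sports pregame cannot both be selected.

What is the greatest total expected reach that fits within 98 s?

355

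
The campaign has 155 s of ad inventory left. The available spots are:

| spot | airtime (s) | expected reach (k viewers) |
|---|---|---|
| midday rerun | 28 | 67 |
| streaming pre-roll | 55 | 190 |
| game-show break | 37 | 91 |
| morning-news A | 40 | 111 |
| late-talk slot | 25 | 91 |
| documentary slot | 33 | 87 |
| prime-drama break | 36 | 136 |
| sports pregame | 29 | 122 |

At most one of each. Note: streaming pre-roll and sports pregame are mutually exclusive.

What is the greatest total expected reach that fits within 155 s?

By expected reach per s: sports pregame 4.21, prime-drama break 3.78, late-talk slot 3.64, streaming pre-roll 3.45 lead.
Streaming pre-roll + game-show break + late-talk slot + prime-drama break uses 153 of the 155 s and totals 508.
The closest alternative, midday rerun + game-show break + late-talk slot + prime-drama break + sports pregame, reaches only 507.

508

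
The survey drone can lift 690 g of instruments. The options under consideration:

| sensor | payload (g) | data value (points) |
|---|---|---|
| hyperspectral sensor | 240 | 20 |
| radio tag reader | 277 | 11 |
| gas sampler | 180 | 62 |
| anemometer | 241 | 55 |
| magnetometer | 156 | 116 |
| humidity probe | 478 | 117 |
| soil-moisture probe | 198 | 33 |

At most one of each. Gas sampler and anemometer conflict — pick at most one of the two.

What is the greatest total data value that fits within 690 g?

Best packing: magnetometer + humidity probe — 634 g, 233 total.

233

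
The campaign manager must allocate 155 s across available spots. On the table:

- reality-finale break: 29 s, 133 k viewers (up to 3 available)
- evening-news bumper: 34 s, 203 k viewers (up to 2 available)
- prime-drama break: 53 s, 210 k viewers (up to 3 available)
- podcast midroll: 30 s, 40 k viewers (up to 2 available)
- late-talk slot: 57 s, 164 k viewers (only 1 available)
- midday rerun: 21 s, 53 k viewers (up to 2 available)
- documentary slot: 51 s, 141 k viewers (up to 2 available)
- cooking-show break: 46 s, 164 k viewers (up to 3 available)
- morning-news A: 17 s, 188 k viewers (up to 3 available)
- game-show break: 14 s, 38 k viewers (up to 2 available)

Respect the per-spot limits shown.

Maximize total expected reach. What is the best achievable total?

Taking reality-finale break + 2×evening-news bumper + 3×morning-news A: 148 s used, 1103 in expected reach.
That's the maximum — no swap from here does better than 1103.

1103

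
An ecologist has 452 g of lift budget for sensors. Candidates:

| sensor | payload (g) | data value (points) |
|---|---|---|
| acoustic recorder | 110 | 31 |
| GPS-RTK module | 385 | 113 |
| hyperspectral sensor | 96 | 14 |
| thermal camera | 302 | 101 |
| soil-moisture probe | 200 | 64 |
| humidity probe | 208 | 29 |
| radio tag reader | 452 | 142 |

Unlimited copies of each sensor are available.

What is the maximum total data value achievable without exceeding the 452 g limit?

142

Taking the top-ratio sensors first gives acoustic recorder + thermal camera for 132 (412 g).
Dropping acoustic recorder and thermal camera frees 412 g; slotting in radio tag reader (452 g) lifts the total to 142 at 452 g.
That's the maximum — no swap from here does better than 142.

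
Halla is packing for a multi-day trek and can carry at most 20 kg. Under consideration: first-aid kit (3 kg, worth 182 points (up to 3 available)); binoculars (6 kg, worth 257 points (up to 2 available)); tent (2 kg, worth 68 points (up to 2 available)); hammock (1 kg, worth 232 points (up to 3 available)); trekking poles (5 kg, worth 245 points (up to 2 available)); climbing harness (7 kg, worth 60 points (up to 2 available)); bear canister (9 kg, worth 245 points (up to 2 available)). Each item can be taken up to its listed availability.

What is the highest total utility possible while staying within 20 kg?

By utility per kg: hammock 232.00, first-aid kit 60.67, trekking poles 49.00 lead.
A density-first pass picks 3×first-aid kit + tent + 3×hammock + trekking poles — 1555 at 19 kg.
Dropping trekking poles frees 5 kg; slotting in binoculars (6 kg) lifts the total to 1567 at 20 kg.
Every other selection either busts 20 kg or exceeds an availability limit or fails to beat 1567.

1567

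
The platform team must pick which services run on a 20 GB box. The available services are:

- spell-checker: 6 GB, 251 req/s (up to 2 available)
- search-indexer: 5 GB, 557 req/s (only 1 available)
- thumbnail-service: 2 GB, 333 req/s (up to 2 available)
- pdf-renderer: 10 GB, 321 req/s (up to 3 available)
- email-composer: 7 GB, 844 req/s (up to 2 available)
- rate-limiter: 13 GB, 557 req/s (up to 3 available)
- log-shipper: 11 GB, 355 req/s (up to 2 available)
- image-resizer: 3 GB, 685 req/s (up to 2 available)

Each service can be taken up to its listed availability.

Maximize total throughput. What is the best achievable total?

3104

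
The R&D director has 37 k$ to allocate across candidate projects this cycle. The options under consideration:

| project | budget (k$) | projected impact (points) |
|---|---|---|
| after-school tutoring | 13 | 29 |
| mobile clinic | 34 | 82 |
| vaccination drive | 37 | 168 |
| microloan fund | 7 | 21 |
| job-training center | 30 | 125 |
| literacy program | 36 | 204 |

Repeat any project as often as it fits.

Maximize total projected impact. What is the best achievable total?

204

Ranking by ratio (projected impact/k$): literacy program 5.67, vaccination drive 4.54, job-training center 4.17.
The ratio ordering already packs tightly: literacy program, 36 k$, 204.
No other feasible combination exceeds 204.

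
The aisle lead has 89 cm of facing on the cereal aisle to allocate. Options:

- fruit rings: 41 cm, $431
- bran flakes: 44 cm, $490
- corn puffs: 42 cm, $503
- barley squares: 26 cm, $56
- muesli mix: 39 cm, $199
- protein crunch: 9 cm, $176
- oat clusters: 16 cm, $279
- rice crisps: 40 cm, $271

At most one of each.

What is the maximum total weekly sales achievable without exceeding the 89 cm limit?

Ranking by ratio (weekly sales/cm): protein crunch 19.56, oat clusters 17.44, corn puffs 11.98.
Filling by ratio: corn puffs + protein crunch + oat clusters for 958, with 22 cm left unused.
Replace protein crunch and oat clusters with bran flakes: the trade gains 35 net, giving 993 at 86 cm.

993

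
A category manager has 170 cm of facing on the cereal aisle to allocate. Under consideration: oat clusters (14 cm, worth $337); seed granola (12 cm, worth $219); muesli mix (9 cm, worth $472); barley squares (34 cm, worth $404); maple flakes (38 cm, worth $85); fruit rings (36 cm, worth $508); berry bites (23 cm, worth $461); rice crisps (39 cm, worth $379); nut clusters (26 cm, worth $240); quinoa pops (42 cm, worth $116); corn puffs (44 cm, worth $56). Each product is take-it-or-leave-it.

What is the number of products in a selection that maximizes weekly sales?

7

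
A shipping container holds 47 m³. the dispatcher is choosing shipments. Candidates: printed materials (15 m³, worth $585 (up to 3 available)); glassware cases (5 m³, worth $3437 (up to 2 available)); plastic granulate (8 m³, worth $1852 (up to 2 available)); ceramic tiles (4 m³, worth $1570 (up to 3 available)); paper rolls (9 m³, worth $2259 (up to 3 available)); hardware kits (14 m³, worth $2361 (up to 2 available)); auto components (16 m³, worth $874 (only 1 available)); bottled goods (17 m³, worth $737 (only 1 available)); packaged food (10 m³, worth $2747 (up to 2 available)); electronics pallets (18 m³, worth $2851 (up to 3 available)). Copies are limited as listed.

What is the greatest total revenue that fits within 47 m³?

By revenue per m³: glassware cases 687.40, ceramic tiles 392.50, packaged food 274.70, paper rolls 251.00 lead.
Greedy by ratio would take 2×glassware cases + 3×ceramic tiles + 2×packaged food: 42 m³ used, total 17078.
Dropping ceramic tiles frees 4 m³; slotting in paper rolls (9 m³) lifts the total to 17767 at 47 m³.

17767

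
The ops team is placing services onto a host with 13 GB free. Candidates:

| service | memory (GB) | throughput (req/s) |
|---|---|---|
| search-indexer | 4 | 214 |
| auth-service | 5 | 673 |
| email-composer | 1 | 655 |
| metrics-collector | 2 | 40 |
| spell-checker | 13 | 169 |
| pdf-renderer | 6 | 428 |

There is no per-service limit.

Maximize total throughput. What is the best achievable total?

8515

Taking 13×email-composer: 13 GB used, 8515 in throughput.
Every other selection either busts 13 GB or fails to beat 8515.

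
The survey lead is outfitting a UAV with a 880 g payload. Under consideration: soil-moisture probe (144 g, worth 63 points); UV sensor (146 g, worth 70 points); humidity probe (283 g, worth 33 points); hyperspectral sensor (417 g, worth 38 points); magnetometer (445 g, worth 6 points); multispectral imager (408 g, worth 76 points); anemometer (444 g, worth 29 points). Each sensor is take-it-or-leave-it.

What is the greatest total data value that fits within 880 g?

209

Ranking by ratio (data value/g): UV sensor 0.48, soil-moisture probe 0.44, multispectral imager 0.19, humidity probe 0.12.
Soil-moisture probe + UV sensor + multispectral imager uses 698 of the 880 g and totals 209.
An exhaustive check of the 128 subsets confirms 209.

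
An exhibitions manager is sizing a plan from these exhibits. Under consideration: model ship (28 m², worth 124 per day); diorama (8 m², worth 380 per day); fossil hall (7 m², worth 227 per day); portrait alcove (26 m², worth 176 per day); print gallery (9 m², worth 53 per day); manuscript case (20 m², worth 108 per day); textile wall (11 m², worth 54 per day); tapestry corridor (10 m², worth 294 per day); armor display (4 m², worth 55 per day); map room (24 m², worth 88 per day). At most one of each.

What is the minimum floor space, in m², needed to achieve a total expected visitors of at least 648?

18

Minimise m² subject to total expected visitors ≥ 648.
diorama + tapestry corridor: 674 expected visitors at 18 m².
Below 18 m² the best achievable stays under 648.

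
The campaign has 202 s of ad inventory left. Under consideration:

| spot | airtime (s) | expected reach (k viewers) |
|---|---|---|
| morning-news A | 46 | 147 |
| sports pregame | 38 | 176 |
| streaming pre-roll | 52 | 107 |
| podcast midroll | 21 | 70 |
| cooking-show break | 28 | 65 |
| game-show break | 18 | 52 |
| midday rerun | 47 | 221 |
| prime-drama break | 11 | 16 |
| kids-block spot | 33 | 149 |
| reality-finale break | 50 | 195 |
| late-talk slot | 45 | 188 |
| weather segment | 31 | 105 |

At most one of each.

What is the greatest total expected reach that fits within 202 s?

856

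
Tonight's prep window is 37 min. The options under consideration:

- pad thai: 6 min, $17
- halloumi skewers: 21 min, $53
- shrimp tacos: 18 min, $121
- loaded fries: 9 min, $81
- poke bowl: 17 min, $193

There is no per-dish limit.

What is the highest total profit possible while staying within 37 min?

Best packing: 2×poke bowl — 34 min, 386 total.
No other feasible combination exceeds 386.

386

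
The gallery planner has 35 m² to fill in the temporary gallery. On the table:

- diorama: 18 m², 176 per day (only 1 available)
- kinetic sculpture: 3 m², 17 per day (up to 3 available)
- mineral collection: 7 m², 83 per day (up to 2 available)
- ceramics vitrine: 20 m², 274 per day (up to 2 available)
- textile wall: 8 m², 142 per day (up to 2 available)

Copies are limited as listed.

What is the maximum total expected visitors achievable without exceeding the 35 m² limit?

Filling by ratio: kinetic sculpture + 2×mineral collection + 2×textile wall for 467, with 2 m² left unused.
Replace kinetic sculpture and mineral collection and textile wall with ceramics vitrine: the trade gains 32 net, giving 499 at 35 m².
That's the maximum — no swap from here does better than 499.

499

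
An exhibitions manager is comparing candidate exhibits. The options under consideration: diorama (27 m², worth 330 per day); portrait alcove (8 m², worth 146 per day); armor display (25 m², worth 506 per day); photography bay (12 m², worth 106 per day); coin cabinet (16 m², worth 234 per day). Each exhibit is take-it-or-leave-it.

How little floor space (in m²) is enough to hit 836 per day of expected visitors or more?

Need the lightest bundle worth ≥ 836.
portrait alcove + armor display + coin cabinet reaches 886 using 49 m².
Below 49 m² the best achievable stays under 836.

49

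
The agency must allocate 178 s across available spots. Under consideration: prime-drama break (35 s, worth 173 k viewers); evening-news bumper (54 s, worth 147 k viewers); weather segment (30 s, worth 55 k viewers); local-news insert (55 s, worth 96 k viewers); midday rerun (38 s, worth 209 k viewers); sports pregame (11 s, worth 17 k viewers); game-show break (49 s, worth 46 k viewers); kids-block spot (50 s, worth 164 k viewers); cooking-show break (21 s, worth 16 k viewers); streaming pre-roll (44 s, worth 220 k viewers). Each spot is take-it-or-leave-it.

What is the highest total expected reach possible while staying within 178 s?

783

Taking prime-drama break + midday rerun + sports pregame + kids-block spot + streaming pre-roll: 178 s used, 783 in expected reach.
The closest alternative, prime-drama break + midday rerun + kids-block spot + streaming pre-roll, reaches only 766.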